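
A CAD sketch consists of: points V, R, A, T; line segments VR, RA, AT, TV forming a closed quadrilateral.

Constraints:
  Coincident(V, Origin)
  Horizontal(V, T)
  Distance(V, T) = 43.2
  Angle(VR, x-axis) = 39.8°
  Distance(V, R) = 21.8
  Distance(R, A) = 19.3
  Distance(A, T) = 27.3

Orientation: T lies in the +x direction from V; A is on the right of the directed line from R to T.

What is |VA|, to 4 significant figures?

17.27

Checks: VR at 39.80° ✓; |RA| = 19.30 ✓; |AT| = 27.30 ✓.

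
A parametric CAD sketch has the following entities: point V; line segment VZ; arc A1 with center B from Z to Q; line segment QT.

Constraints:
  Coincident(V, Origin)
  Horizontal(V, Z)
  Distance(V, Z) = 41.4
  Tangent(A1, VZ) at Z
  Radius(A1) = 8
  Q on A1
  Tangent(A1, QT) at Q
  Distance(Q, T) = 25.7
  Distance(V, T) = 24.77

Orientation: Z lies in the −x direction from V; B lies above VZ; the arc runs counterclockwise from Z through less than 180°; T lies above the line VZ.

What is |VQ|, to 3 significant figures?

36.3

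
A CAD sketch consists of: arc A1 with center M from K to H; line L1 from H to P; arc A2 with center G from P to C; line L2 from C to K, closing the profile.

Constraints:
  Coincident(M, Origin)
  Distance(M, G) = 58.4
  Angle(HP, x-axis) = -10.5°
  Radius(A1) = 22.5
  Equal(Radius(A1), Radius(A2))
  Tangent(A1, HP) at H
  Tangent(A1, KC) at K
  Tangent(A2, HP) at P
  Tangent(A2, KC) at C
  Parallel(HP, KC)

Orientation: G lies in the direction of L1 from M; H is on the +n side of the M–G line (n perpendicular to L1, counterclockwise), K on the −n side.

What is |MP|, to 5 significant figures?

62.584

Tangency of A1 to both parallel lines with radius 22.5 puts H and K at M ± 22.5·n: H = (4.1003, 22.123), K = (-4.1003, -22.123). Equal radii place P and C the same way about G: P = G + 22.5·n = (61.522, 11.481), C = G − 22.5·n = (53.322, -32.766). Then |MP| = |P − M| = 62.584.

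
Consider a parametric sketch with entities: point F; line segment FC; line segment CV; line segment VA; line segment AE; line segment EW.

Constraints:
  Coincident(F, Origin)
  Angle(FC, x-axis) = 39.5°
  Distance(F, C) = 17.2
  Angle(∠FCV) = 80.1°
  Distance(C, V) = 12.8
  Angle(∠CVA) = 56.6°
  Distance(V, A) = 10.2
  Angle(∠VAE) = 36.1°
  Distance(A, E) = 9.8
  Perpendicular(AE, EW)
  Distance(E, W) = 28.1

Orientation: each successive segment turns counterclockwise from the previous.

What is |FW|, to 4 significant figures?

37.35

F is at the origin; FC runs at 39.5° with length 17.2, so C = (13.27, 10.94). ∠FCV = 80.1° gives CV at 139.4° from the x-axis; with |CV| = 12.8, V = (3.553, 19.27). ∠CVA = 56.6° gives VA at -97.20° from the x-axis; with |VA| = 10.2, A = (2.275, 9.151). ∠VAE = 36.1° gives AE at 46.70° from the x-axis; with |AE| = 9.8, E = (8.996, 16.28). The perpendicularity gives EW at right angles to AE, so EW runs at 136.7°; with |EW| = 28.1, W = (-11.45, 35.55). Then |FW| = |W − F| = 37.35.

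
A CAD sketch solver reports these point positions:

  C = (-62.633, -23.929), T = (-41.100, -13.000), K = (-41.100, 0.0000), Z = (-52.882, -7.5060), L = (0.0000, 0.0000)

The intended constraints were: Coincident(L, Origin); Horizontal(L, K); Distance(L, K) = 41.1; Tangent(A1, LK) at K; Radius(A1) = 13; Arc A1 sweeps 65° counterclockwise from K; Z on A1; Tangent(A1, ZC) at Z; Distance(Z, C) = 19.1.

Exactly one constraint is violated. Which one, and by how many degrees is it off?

Tangent(A1, ZC) at Z — off by 5.70°.

L = (0.00, 0.00) ✓; L.y = 0.00, K.y = 0.00 ✓; |LK| = 41.10 ✓; ∠(TK, KL) = 90.00° ✓; |TK| = 13.00 ✓; bearing(T→Z) − bearing(T→K) = 65.00° ✓; |TZ| = 13.00 ✓; ∠(TZ, ZC) = 95.70° ✗; |ZC| = 19.10 ✓.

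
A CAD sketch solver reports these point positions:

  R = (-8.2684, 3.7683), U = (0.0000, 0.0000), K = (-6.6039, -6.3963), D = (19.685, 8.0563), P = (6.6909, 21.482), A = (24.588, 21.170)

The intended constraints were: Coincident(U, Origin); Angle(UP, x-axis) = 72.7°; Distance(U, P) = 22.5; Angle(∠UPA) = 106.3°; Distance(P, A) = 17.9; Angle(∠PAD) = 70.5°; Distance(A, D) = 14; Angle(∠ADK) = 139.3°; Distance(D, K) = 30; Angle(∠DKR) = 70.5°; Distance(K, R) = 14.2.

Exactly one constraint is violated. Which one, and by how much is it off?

Distance(K, R) = 14.2 — off by 3.90.

U = (0.00, 0.00) ✓; UP at 72.70° ✓; |UP| = 22.50 ✓; ∠UPA = 106.3° ✓; |PA| = 17.90 ✓; ∠PAD = 70.50° ✓; |AD| = 14.00 ✓; ∠ADK = 139.3° ✓; |DK| = 30.00 ✓; ∠DKR = 70.50° ✓; |KR| = 10.30 ✗.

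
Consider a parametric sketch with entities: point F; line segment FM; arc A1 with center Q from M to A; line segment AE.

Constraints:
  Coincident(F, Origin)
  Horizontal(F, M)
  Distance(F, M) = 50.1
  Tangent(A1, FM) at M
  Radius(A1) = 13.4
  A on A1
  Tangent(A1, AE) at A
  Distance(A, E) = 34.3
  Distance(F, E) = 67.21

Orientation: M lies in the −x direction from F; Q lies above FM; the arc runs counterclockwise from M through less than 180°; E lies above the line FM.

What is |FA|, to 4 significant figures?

40.58

F is at the origin; F and M share the same y with |FM| = 50.1 and M on the −x side, so M = (-50.10, 0.000). The tangent condition forces QM to be normal to FM, so Q = M + (0, 13.4) = (-50.10, 13.40). Since QA ⟂ AE (tangency), |QE| = √(13.4² + 34.3²) = 36.82 regardless of where A sits on A1. So E lies on both circle(F, 67.21) and circle(Q, 36.82); the above-FM intersection is E = (-45.05, 49.88). A is the foot of the tangent from E: A = (-37.07, 16.52).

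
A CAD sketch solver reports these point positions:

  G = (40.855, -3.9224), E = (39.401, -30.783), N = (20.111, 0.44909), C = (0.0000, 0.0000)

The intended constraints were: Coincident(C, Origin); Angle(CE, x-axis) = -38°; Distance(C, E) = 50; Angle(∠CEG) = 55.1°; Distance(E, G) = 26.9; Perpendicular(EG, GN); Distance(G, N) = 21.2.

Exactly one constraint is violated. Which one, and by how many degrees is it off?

Perpendicular(EG, GN) — off by 8.80°.

C = (0.00, 0.00) ✓; CE at -38.00° ✓; |CE| = 50.00 ✓; ∠CEG = 55.10° ✓; |EG| = 26.90 ✓; ∠(EG, GN) = 81.20° ✗; |GN| = 21.20 ✓.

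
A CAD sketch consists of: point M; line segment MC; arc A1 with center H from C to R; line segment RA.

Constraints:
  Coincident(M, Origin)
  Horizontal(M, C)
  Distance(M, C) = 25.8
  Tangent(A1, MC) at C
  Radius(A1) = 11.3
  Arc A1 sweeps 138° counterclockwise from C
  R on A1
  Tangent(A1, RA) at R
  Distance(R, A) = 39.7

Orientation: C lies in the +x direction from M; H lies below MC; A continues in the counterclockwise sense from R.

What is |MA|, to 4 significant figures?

66.48

M is at the origin; MC is horizontal with |MC| = 25.8 and C on the +x side, so C = (25.80, 0.000). The tangent condition forces HC to be normal to MC, so H = C + (0, -11.3) = (25.80, -11.30). On A1, C sits at bearing 90° from H; a 138° counterclockwise sweep puts R at bearing 228°, so R = H + 11.3·(cos 228°, sin 228°) = (18.24, -19.70). The tangent condition forces HR to be normal to RA, so RA runs along (−sin 228°, cos 228°); with |RA| = 39.7, A = (47.74, -46.26). Then |MA| = |A − M| = 66.48.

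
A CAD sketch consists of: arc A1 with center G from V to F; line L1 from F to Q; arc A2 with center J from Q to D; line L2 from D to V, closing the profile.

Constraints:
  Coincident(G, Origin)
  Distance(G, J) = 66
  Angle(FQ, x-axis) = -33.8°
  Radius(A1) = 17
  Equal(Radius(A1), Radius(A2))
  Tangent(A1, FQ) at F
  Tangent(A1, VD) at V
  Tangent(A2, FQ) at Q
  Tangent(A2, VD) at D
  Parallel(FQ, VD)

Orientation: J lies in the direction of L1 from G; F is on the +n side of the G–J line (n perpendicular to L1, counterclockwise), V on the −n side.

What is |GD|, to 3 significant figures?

68.2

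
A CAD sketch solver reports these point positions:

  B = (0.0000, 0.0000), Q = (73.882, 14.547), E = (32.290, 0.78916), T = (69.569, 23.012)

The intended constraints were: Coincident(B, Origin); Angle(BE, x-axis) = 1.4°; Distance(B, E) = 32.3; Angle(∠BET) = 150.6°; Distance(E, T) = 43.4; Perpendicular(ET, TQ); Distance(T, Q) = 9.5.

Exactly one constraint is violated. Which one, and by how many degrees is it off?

Perpendicular(ET, TQ) — off by 3.80°.

B = (0.00, 0.00) ✓; BE at 1.400° ✓; |BE| = 32.30 ✓; ∠BET = 150.6° ✓; |ET| = 43.40 ✓; ∠(ET, TQ) = 93.80° ✗; |TQ| = 9.500 ✓.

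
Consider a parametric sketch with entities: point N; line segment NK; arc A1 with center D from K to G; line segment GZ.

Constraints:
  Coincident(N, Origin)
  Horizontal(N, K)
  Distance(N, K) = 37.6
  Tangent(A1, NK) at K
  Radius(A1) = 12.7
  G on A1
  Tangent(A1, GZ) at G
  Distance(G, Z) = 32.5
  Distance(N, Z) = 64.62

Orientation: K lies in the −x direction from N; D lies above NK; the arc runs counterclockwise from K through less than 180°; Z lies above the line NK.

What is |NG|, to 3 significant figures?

33.3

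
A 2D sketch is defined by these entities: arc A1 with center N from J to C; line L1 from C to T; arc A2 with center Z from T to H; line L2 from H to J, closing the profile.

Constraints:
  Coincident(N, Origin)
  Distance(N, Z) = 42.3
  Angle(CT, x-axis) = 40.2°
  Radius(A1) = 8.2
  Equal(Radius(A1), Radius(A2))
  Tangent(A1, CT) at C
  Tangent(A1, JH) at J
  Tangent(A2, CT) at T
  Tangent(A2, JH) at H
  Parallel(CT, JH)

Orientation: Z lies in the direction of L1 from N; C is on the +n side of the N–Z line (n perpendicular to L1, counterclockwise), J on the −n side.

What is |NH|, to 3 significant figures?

43.1

The slot axis is L1's direction at 40.2°, so u = (cos 40.2°, sin 40.2°) = (0.764, 0.645) and n = (−sin 40.2°, cos 40.2°) = (-0.645, 0.764). N is at the origin and Z lies 42.3 along u from N, so Z = 42.3·u = (32.3, 27.3). Tangency of A1 to both parallel lines with radius 8.2 puts C and J at N ± 8.2·n: C = (-5.29, 6.26), J = (5.29, -6.26). Equal radii place T and H the same way about Z: T = Z + 8.2·n = (27.0, 33.6), H = Z − 8.2·n = (37.6, 21.0). Then |NH| = |H − N| = 43.1.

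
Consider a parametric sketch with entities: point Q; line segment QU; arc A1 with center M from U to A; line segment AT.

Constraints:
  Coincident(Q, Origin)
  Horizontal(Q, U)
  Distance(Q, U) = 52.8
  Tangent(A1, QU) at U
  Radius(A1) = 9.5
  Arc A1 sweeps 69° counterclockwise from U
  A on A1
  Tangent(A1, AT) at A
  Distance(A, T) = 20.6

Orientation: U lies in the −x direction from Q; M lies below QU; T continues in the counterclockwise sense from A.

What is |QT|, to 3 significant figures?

73.5

Q is at the origin; Q and U share the same y with |QU| = 52.8 and U on the −x side, so U = (-52.8, 0.00). Tangency of A1 to QU means the radius MU is perpendicular to QU, so M = U + (0, -9.5) = (-52.8, -9.50). On A1, U sits at bearing 90° from M; a 69° counterclockwise sweep puts A at bearing 159°, so A = M + 9.5·(cos 159°, sin 159°) = (-61.7, -6.10). A1 meets AT tangentially, so MA is at right angles to AT, so AT runs along (−sin 159°, cos 159°); with |AT| = 20.6, T = (-69.1, -25.3). Then |QT| = |T − Q| = 73.5.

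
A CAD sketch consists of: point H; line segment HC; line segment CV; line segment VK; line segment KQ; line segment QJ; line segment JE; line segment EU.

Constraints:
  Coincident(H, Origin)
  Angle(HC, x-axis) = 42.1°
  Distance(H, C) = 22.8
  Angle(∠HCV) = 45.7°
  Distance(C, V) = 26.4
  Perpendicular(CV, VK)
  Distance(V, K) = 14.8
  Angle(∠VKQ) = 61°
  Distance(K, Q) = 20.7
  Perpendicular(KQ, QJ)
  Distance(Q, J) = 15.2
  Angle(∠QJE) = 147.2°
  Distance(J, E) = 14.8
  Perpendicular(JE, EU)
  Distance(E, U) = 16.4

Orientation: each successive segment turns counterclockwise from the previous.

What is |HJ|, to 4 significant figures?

24.85

H is at the origin; HC runs at 42.1° with length 22.8, so C = (16.92, 15.29). ∠HCV = 45.7° gives CV at 176.4° from the x-axis; with |CV| = 26.4, V = (-9.431, 16.94). The perpendicularity gives VK at right angles to CV, so VK runs at -93.60°; with |VK| = 14.8, K = (-10.36, 2.173). ∠VKQ = 61.0° gives KQ at 25.40° from the x-axis; with |KQ| = 20.7, Q = (8.339, 11.05). KQ is perpendicular to QJ, so QJ runs at 115.4°; with |QJ| = 15.2, J = (1.819, 24.78). Then |HJ| = |J − H| = 24.85.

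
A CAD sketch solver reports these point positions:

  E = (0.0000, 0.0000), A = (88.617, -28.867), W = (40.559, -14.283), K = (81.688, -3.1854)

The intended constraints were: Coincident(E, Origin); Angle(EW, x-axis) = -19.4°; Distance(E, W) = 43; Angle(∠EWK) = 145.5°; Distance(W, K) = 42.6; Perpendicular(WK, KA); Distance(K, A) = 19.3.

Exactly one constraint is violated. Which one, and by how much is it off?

Distance(K, A) = 19.3 — off by 7.30.

E = (0.00, 0.00) ✓; EW at -19.40° ✓; |EW| = 43.00 ✓; ∠EWK = 145.5° ✓; |WK| = 42.60 ✓; ∠(WK, KA) = 90.00° ✓; |KA| = 26.60 ✗.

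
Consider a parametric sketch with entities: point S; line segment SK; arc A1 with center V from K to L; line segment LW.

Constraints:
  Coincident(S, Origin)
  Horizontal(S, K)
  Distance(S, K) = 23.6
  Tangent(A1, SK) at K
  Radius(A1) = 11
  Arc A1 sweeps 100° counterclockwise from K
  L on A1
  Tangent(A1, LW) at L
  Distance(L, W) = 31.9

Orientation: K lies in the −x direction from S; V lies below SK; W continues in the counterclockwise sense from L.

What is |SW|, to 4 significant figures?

52.91

S is at the origin; SK is horizontal with |SK| = 23.6 and K on the −x side, so K = (-23.60, 0.000). Tangency of A1 to SK means the radius VK is perpendicular to SK, so V = K + (0, -11) = (-23.60, -11.00). On A1, K sits at bearing 90° from V; a 100° counterclockwise sweep puts L at bearing 190°, so L = V + 11.0·(cos 190°, sin 190°) = (-34.43, -12.91). Tangency of A1 to LW means the radius VL is perpendicular to LW, so LW runs along (−sin 190°, cos 190°); with |LW| = 31.9, W = (-28.89, -44.33). Then |SW| = |W − S| = 52.91.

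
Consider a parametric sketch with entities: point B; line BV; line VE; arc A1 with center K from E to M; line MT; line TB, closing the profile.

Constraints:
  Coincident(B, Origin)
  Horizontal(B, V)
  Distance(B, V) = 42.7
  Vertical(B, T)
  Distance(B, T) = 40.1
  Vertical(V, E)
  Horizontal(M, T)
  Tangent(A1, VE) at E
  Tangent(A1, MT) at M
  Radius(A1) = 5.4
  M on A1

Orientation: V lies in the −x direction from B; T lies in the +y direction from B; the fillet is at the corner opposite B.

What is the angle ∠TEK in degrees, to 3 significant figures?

7.21°

B is at the origin; B and V share the same y with |BV| = 42.7 and V on the −x side, so V = (-42.7, 0.00). B and T share the same x with |BT| = 40.1 and T on the +y side, so T = (0.00, 40.1). The virtual corner opposite B is at (-42.7, 40.1). The tangent condition forces KE to be normal to VE and since A1 is tangent to MT there, KM ⟂ MT, with radius 5.4, so the center K sits 5.4 in from both sides at K = (-37.3, 34.7). That places the tangent points at E = (-42.7, 34.7) on VE and M = (-37.3, 40.1) on MT. Then cos ∠TEK = ET·EK / (|ET||EK|), giving 7.21°.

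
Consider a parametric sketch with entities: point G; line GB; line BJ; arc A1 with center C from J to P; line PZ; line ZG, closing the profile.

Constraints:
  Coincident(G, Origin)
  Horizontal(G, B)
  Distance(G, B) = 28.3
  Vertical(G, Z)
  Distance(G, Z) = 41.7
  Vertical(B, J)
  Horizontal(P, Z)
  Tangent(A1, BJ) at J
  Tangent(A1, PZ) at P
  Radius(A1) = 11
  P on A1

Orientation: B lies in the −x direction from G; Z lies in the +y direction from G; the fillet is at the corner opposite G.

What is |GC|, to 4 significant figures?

35.24

G is at the origin; GB is horizontal with |GB| = 28.3 and B on the −x side, so B = (-28.30, 0.000). G and Z share the same x with |GZ| = 41.7 and Z on the +y side, so Z = (0.000, 41.70). The virtual corner opposite G is at (-28.30, 41.70). Since A1 is tangent to BJ there, CJ ⟂ BJ and the tangent condition forces CP to be normal to PZ, with radius 11.0, so the center C sits 11.0 in from both sides at C = (-17.30, 30.70). Then |GC| = |C − G| = 35.24.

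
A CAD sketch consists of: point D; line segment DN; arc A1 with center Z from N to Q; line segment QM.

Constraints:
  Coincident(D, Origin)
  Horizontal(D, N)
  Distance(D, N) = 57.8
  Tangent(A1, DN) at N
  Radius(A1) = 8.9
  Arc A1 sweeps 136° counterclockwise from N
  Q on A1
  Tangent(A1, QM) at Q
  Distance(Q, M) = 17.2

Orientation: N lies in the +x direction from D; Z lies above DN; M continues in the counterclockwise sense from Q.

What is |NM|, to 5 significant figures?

27.944

D is at the origin; DN is horizontal with |DN| = 57.8 and N on the +x side, so N = (57.800, 0.0000). The tangent condition forces ZN to be normal to DN, so Z = N + (0, 8.9) = (57.800, 8.9000). On A1, N sits at bearing -90° from Z; a 136° counterclockwise sweep puts Q at bearing 46°, so Q = Z + 8.9·(cos 46°, sin 46°) = (63.982, 15.302). Tangency of A1 to QM means the radius ZQ is perpendicular to QM, so QM runs along (−sin 46°, cos 46°); with |QM| = 17.2, M = (51.610, 27.250). Then |NM| = |M − N| = 27.944.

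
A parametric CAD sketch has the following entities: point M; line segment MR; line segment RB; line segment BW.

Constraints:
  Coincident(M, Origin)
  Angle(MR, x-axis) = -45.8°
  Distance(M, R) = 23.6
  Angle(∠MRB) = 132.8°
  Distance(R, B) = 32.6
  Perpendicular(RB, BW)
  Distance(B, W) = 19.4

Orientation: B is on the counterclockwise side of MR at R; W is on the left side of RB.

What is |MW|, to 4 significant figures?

48.68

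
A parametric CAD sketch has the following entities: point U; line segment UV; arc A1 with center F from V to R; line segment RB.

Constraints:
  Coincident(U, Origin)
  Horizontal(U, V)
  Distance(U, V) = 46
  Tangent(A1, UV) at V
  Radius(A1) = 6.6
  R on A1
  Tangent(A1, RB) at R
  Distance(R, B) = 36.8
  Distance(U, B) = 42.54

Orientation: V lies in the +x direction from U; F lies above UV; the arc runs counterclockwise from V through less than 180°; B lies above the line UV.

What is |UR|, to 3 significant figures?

51.7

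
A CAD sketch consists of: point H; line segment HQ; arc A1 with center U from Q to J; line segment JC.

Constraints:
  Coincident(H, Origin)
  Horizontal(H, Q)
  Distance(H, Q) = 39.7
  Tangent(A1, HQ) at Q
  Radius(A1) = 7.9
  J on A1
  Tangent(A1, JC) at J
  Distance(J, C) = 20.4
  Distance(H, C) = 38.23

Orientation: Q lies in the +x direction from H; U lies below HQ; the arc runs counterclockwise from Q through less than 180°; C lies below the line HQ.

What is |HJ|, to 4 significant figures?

32.58

H is at the origin; HQ is horizontal with |HQ| = 39.7 and Q on the +x side, so Q = (39.70, 0.000). Tangency of A1 to HQ means the radius UQ is perpendicular to HQ, so U = Q + (0, -7.9) = (39.70, -7.900). Since UJ ⟂ JC (tangency), |UC| = √(7.9² + 20.4²) = 21.88 regardless of where J sits on A1. So C lies on both circle(H, 38.23) and circle(U, 21.88); the below-HQ intersection is C = (27.79, -26.25). J is the foot of the tangent from C: J = (31.97, -6.283).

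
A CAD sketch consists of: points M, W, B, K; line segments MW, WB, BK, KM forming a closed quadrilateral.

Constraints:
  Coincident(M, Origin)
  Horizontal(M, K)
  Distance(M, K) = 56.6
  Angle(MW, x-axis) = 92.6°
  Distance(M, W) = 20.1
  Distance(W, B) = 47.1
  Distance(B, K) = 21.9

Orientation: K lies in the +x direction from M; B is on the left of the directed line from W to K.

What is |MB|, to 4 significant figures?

50.04

M is at the origin; MK is horizontal with |MK| = 56.6 and K in +x, so K = (56.6, 0). MW runs at 92.6° with |MW| = 20.1, so W = (-0.9118, 20.08). B is determined by |WB| = 47.1 and |BK| = 21.9 together: it lies at the intersection of circle(W, 47.1) and circle(K, 21.9). With |WK| = 60.92, the foot of the radical line on WK is 44.73 from W and the perpendicular offset is √(47.1² − 44.73²) = 14.75. Taking the left-of-WK solution: B = (46.18, 19.26).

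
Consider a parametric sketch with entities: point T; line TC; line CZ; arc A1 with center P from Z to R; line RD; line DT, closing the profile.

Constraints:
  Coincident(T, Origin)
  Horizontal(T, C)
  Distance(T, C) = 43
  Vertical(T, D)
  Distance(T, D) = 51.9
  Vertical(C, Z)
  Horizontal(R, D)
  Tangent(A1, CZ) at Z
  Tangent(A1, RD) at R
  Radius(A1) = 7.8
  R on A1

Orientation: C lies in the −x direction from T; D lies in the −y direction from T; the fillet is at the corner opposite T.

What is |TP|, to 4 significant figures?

56.43

T and D share the same x with |TD| = 51.9 and D on the −y side, so D = (0.000, -51.90). The virtual corner opposite T is at (-43.00, -51.90). The tangent condition forces PZ to be normal to CZ and since A1 is tangent to RD there, PR ⟂ RD, with radius 7.8, so the center P sits 7.8 in from both sides at P = (-35.20, -44.10). Then |TP| = |P − T| = 56.43.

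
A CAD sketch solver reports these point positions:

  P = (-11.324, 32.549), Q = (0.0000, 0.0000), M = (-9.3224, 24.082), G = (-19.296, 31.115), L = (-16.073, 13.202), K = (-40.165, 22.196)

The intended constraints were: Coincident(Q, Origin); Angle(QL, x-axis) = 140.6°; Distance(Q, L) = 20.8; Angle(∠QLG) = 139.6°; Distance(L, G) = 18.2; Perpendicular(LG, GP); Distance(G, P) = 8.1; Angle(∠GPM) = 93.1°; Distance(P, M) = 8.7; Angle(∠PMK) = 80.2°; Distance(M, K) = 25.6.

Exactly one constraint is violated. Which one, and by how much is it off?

Distance(M, K) = 25.6 — off by 5.30.

Q = (0.00, 0.00) ✓; QL at 140.6° ✓; |QL| = 20.80 ✓; ∠QLG = 139.6° ✓; |LG| = 18.20 ✓; ∠(LG, GP) = 90.00° ✓; |GP| = 8.100 ✓; ∠GPM = 93.10° ✓; |PM| = 8.700 ✓; ∠PMK = 80.20° ✓; |MK| = 30.90 ✗.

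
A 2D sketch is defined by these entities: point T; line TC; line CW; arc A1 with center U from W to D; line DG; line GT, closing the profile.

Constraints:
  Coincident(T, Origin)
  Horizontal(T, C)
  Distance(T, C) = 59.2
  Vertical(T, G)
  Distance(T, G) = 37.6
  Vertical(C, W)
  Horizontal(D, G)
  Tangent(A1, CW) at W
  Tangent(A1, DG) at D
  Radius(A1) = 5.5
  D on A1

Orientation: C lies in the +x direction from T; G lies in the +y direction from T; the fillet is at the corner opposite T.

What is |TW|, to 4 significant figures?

67.34

T is at the origin; TC is horizontal with |TC| = 59.2 and C on the +x side, so C = (59.20, 0.000). TG is vertical with |TG| = 37.6 and G on the +y side, so G = (0.000, 37.60). The virtual corner opposite T is at (59.20, 37.60). Tangency of A1 to CW means the radius UW is perpendicular to CW and since A1 is tangent to DG there, UD ⟂ DG, with radius 5.5, so the center U sits 5.5 in from both sides at U = (53.70, 32.10). That places the tangent points at W = (59.20, 32.10) on CW and D = (53.70, 37.60) on DG. Then |TW| = |W − T| = 67.34.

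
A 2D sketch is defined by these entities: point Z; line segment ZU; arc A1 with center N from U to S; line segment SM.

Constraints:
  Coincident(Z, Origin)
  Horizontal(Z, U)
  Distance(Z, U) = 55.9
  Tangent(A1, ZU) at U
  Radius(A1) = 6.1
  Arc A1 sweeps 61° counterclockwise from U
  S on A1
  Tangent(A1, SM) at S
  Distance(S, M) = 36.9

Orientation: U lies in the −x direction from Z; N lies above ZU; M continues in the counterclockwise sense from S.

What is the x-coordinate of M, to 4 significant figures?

-32.68

On A1, U sits at bearing -90° from N; a 61° counterclockwise sweep puts S at bearing -29°, so S = N + 6.1·(cos -29°, sin -29°) = (-50.56, 3.143). Since A1 is tangent to SM there, NS ⟂ SM, so SM runs along (−sin -29°, cos -29°); with |SM| = 36.9, M = (-32.68, 35.42). So M.x = -32.68.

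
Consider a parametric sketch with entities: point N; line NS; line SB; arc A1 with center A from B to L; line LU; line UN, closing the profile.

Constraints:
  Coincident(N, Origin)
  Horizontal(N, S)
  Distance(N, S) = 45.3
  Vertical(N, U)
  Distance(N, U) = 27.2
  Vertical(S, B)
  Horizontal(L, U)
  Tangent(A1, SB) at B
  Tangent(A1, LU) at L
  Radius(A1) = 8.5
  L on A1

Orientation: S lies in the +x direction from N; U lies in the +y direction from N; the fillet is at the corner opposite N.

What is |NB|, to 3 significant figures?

49.0

N is at the origin; NS is horizontal with |NS| = 45.3 and S on the +x side, so S = (45.3, 0.00). N and U share the same x with |NU| = 27.2 and U on the +y side, so U = (0.00, 27.2). The virtual corner opposite N is at (45.3, 27.2). The tangent condition forces AB to be normal to SB and since A1 is tangent to LU there, AL ⟂ LU, with radius 8.5, so the center A sits 8.5 in from both sides at A = (36.8, 18.7). That places the tangent points at B = (45.3, 18.7) on SB and L = (36.8, 27.2) on LU. Then |NB| = |B − N| = 49.0.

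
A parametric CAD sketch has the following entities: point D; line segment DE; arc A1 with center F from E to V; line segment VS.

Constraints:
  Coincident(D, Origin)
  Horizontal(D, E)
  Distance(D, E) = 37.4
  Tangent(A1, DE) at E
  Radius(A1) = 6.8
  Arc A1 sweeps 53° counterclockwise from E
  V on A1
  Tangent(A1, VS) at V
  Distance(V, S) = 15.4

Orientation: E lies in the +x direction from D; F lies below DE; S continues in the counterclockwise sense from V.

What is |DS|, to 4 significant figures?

27.21

D is at the origin; DE is horizontal with |DE| = 37.4 and E on the +x side, so E = (37.40, 0.000). The tangent condition forces FE to be normal to DE, so F = E + (0, -6.8) = (37.40, -6.800). On A1, E sits at bearing 90° from F; a 53° counterclockwise sweep puts V at bearing 143°, so V = F + 6.8·(cos 143°, sin 143°) = (31.97, -2.708). Since A1 is tangent to VS there, FV ⟂ VS, so VS runs along (−sin 143°, cos 143°); with |VS| = 15.4, S = (22.70, -15.01). Then |DS| = |S − D| = 27.21.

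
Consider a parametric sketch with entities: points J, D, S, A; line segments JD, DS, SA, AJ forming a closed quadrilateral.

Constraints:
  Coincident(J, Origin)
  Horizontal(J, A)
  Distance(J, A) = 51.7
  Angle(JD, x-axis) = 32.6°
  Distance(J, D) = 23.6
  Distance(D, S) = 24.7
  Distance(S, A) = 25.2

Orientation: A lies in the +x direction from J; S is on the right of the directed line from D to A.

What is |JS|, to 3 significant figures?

30.5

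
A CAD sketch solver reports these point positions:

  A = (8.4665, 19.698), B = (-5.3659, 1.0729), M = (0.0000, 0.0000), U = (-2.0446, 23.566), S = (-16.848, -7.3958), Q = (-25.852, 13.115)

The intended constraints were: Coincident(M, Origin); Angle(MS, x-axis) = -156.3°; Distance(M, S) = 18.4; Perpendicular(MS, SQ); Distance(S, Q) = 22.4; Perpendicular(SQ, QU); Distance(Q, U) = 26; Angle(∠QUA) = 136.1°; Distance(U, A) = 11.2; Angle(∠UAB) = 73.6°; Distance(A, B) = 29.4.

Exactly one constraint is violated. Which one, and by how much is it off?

Distance(A, B) = 29.4 — off by 6.20.

M = (0.00, 0.00) ✓; MS at -156.3° ✓; |MS| = 18.40 ✓; ∠(MS, SQ) = 90.00° ✓; |SQ| = 22.40 ✓; ∠(SQ, QU) = 90.00° ✓; |QU| = 26.00 ✓; ∠QUA = 136.1° ✓; |UA| = 11.20 ✓; ∠UAB = 73.60° ✓; |AB| = 23.20 ✗.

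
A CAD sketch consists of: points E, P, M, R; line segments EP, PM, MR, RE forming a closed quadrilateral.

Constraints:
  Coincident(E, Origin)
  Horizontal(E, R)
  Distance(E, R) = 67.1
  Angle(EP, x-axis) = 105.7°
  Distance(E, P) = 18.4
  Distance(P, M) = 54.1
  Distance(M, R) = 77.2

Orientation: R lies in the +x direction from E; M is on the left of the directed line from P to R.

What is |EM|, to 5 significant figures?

67.906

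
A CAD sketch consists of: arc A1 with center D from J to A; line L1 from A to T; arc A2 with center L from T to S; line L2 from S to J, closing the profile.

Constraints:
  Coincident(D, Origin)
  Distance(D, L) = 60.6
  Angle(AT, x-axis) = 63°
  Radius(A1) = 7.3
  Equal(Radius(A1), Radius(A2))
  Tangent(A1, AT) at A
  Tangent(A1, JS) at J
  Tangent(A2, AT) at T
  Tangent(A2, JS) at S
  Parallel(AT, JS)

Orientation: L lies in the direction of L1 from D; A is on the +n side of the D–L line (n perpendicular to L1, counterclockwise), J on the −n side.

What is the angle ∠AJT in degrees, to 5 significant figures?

76.454°

The slot axis is L1's direction at 63.0°, so u = (cos 63.0°, sin 63.0°) = (0.45399, 0.89101) and n = (−sin 63.0°, cos 63.0°) = (-0.89101, 0.45399). D is at the origin and L lies 60.6 along u from D, so L = 60.6·u = (27.512, 53.995). Tangency of A1 to both parallel lines with radius 7.3 puts A and J at D ± 7.3·n: A = (-6.5043, 3.3141), J = (6.5043, -3.3141). Equal radii place T and S the same way about L: T = L + 7.3·n = (21.007, 57.309), S = L − 7.3·n = (34.016, 50.681). Then cos ∠AJT = JA·JT / (|JA||JT|), giving 76.454°.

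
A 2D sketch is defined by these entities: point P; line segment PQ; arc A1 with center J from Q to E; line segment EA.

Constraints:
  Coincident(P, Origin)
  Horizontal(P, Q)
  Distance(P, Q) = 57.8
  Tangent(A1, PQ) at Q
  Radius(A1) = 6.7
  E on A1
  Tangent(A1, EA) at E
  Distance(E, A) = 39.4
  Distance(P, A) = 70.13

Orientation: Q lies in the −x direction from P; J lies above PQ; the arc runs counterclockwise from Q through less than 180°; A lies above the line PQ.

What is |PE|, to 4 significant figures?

51.58

P is at the origin; PQ is horizontal with |PQ| = 57.8 and Q on the −x side, so Q = (-57.80, 0.000). A1 meets PQ tangentially, so JQ is at right angles to PQ, so J = Q + (0, 6.7) = (-57.80, 6.700). Since JE ⟂ EA (tangency), |JA| = √(6.7² + 39.4²) = 39.97 regardless of where E sits on A1. So A lies on both circle(P, 70.13) and circle(J, 39.97); the above-PQ intersection is A = (-52.65, 46.33). E is the foot of the tangent from A: E = (-51.11, 6.962).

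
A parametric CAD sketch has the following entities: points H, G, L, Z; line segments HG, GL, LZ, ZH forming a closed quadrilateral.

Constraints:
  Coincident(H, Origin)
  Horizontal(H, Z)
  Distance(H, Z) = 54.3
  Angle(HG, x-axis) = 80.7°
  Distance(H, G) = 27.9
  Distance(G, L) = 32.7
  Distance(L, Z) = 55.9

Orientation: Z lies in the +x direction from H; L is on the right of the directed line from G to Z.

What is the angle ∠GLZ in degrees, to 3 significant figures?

74.8°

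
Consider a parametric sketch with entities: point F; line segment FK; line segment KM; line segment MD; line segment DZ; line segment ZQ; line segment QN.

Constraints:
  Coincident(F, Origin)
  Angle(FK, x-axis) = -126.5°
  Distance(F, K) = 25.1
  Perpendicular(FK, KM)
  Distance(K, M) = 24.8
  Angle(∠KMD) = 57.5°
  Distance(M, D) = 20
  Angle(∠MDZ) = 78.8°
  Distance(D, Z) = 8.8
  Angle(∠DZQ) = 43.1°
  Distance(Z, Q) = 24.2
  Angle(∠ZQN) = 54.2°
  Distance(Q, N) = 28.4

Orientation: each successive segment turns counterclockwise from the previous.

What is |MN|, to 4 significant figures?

35.28

F is at the origin; FK runs at -126.5° with length 25.1, so K = (-14.93, -20.18). The perpendicularity gives KM at right angles to FK, so KM runs at -36.50°; with |KM| = 24.8, M = (5.006, -34.93). ∠KMD = 57.5° gives MD at 86.00° from the x-axis; with |MD| = 20.0, D = (6.401, -14.98). ∠MDZ = 78.8° gives DZ at -172.8° from the x-axis; with |DZ| = 8.8, Z = (-2.330, -16.08). ∠DZQ = 43.1° gives ZQ at -35.90° from the x-axis; with |ZQ| = 24.2, Q = (17.27, -30.27). ∠ZQN = 54.2° gives QN at 89.90° from the x-axis; with |QN| = 28.4, N = (17.32, -1.870). Then |MN| = |N − M| = 35.28.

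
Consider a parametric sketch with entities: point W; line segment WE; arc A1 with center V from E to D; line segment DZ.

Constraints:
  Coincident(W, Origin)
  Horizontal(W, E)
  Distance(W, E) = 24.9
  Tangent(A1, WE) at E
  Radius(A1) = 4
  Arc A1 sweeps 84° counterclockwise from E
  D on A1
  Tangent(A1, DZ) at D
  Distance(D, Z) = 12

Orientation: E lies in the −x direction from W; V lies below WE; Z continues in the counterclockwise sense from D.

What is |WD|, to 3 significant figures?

29.1

Tangency of A1 to WE means the radius VE is perpendicular to WE, so V = E + (0, -4) = (-24.9, -4.00). On A1, E sits at bearing 90° from V; an 84° counterclockwise sweep puts D at bearing 174°, so D = V + 4.0·(cos 174°, sin 174°) = (-28.9, -3.58). Then |WD| = |D − W| = 29.1.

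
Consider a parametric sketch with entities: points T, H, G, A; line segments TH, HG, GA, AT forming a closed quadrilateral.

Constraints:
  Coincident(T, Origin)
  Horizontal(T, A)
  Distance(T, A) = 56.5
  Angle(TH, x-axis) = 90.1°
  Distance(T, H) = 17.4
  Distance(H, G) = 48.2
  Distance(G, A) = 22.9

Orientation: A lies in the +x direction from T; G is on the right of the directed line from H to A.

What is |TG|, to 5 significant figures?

39.651

T is at the origin; TA is horizontal with |TA| = 56.5 and A in +x, so A = (56.5, 0). TH runs at 90.1° with |TH| = 17.4, so H = (-0.030369, 17.400). G is determined by |HG| = 48.2 and |GA| = 22.9 together: it lies at the intersection of circle(H, 48.2) and circle(A, 22.9). With |HA| = 59.148, the foot of the radical line on HA is 44.780 from H and the perpendicular offset is √(48.2² − 44.780²) = 17.832. Taking the right-of-HA solution: G = (37.522, -12.816).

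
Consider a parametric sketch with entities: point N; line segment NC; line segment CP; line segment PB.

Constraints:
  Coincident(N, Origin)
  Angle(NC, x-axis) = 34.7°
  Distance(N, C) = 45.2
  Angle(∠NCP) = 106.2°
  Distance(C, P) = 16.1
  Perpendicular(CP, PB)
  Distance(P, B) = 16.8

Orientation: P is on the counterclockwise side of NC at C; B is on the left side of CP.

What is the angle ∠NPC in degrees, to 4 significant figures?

56.52°

N is at the origin; NC runs at 34.7° with length 45.2, so C = 45.2·(cos 34.7°, sin 34.7°) = (37.16, 25.73). ∠NCP = 106.2°, so CP runs at 34.7° + (180° − 106.2°) = 108.5° from the x-axis; with |CP| = 16.1, P = C + 16.1·(cos 108.5°, sin 108.5°) = (32.05, 41.00). Then cos ∠NPC = PN·PC / (|PN||PC|), giving 56.52°.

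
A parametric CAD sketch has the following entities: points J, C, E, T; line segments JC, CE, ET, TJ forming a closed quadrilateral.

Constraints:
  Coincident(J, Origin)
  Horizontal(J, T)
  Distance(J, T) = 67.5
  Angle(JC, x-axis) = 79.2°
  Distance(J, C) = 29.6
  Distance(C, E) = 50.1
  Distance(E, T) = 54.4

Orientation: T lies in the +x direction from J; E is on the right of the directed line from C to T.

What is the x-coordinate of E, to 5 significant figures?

16.809

Checks: |CE| = 50.10 ✓; |ET| = 54.40 ✓.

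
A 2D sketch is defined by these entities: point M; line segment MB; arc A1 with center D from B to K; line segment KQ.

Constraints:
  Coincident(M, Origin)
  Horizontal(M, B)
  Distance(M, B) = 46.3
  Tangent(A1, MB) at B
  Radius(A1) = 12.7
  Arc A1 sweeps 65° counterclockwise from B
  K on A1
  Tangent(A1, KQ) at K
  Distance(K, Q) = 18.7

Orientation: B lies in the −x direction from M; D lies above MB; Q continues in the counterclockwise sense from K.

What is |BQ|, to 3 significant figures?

31.1

On A1, B sits at bearing -90° from D; a 65° counterclockwise sweep puts K at bearing -25°, so K = D + 12.7·(cos -25°, sin -25°) = (-34.8, 7.33). Since A1 is tangent to KQ there, DK ⟂ KQ, so KQ runs along (−sin -25°, cos -25°); with |KQ| = 18.7, Q = (-26.9, 24.3). Then |BQ| = |Q − B| = 31.1.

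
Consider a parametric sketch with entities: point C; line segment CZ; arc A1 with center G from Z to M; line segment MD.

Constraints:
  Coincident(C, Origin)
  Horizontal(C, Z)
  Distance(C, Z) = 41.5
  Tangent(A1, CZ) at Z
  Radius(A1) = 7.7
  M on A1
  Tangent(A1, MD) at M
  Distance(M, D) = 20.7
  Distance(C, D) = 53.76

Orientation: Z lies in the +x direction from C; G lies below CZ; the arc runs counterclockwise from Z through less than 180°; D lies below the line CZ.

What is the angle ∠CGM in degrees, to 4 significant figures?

39.85°

Checks: |CZ| = 41.50 ✓; |GM| = 7.700 ✓; ∠(GM, MD) = 90.00° ✓; |MD| = 20.70 ✓; |CD| = 53.76 ✓.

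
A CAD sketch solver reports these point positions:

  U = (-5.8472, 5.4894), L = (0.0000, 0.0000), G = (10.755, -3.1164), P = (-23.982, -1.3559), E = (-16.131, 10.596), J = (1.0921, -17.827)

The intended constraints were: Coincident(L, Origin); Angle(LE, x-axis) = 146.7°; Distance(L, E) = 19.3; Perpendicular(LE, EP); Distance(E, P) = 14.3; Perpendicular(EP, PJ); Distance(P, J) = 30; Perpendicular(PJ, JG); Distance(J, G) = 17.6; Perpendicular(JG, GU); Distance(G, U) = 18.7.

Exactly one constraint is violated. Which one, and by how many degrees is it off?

Perpendicular(JG, GU) — off by 5.90°.

L = (0.00, 0.00) ✓; LE at 146.7° ✓; |LE| = 19.30 ✓; ∠(LE, EP) = 90.00° ✓; |EP| = 14.30 ✓; ∠(EP, PJ) = 90.00° ✓; |PJ| = 30.00 ✓; ∠(PJ, JG) = 90.00° ✓; |JG| = 17.60 ✓; ∠(JG, GU) = 95.90° ✗; |GU| = 18.70 ✓.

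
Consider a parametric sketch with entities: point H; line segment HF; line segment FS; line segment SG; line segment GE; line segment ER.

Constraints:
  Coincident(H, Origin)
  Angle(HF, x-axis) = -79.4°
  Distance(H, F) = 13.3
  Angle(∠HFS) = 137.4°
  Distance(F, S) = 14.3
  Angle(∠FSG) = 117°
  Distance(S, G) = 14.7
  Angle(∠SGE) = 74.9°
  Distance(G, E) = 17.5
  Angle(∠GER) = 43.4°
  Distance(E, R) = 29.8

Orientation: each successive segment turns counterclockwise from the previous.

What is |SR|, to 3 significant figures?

10.2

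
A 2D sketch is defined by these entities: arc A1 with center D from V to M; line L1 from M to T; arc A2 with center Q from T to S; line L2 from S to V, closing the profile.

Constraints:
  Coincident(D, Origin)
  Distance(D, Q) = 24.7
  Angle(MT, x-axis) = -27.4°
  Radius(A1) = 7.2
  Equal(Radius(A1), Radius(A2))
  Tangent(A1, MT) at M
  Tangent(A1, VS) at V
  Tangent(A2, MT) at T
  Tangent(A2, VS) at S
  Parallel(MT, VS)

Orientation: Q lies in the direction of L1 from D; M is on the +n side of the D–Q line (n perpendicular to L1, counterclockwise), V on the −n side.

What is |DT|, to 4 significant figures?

25.73

Tangency of A1 to both parallel lines with radius 7.2 puts M and V at D ± 7.2·n: M = (3.313, 6.392), V = (-3.313, -6.392). Equal radii place T and S the same way about Q: T = Q + 7.2·n = (25.24, -4.975), S = Q − 7.2·n = (18.62, -17.76). Then |DT| = |T − D| = 25.73.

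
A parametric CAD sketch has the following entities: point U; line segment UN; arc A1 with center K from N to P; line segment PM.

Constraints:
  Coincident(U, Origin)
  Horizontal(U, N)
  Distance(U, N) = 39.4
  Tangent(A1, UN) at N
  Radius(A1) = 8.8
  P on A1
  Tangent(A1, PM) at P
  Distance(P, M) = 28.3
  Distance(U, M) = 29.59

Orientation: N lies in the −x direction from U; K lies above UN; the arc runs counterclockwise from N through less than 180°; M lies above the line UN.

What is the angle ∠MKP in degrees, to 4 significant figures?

72.73°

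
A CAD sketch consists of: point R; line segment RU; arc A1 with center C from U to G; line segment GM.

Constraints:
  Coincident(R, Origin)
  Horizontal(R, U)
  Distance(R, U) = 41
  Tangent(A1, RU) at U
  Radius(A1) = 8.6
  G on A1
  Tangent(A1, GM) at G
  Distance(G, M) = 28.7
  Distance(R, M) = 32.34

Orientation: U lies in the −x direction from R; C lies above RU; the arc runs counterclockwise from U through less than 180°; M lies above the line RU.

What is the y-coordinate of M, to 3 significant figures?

27.2

Checks: |CG| = 8.600 ✓; ∠(CG, GM) = 90.00° ✓; |GM| = 28.70 ✓; |RM| = 32.34 ✓.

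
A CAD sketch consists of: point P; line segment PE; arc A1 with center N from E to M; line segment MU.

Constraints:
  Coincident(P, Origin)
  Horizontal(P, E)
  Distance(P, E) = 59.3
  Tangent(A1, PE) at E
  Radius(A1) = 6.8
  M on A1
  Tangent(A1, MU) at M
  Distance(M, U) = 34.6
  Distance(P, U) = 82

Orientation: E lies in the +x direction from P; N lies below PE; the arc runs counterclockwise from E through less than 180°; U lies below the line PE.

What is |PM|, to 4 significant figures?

54.51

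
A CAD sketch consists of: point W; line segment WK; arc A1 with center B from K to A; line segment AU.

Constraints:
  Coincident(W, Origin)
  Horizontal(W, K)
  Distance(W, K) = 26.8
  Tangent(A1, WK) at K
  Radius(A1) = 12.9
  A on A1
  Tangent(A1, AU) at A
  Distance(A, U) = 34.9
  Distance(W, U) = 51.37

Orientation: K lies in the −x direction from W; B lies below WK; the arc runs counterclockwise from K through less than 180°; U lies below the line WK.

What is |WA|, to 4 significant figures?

42.49

Checks: ∠(BK, KW) = 90.00° ✓; |BK| = 12.90 ✓; |BA| = 12.90 ✓; ∠(BA, AU) = 90.00° ✓; |AU| = 34.90 ✓; |WU| = 51.37 ✓.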